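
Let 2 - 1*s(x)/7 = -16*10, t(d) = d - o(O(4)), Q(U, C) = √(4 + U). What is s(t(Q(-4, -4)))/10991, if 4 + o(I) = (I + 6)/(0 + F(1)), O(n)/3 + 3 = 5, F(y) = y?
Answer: 1134/10991 ≈ 0.10318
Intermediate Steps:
O(n) = 6 (O(n) = -9 + 3*5 = -9 + 15 = 6)
o(I) = 2 + I (o(I) = -4 + (I + 6)/(0 + 1) = -4 + (6 + I)/1 = -4 + (6 + I)*1 = -4 + (6 + I) = 2 + I)
t(d) = -8 + d (t(d) = d - (2 + 6) = d - 1*8 = d - 8 = -8 + d)
s(x) = 1134 (s(x) = 14 - (-112)*10 = 14 - 7*(-160) = 14 + 1120 = 1134)
s(t(Q(-4, -4)))/10991 = 1134/10991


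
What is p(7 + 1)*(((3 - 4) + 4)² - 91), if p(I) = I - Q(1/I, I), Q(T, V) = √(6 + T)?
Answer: -656 + 287*√2/2 ≈ -453.06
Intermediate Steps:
p(I) = I - √(6 + 1/I)
p(7 + 1)*(((3 - 4) + 4)² - 91) = ((7 + 1) - √(6 + 1/(7 + 1)))*(((3 - 4) + 4)² - 91) = (8 - √(6 + 1/8))*((-1 + 4)² - 91) = (8 - √(6 + ⅛))*(3² - 91) = (8 - √(49/8))*(9 - 91) = (8 - 7*√2/4)*(-82) = -656 + 287*√2/2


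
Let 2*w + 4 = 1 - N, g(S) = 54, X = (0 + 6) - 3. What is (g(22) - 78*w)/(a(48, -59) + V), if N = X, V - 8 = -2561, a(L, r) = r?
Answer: -72/653 ≈ -0.11026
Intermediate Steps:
X = 3 (X = 6 - 3 = 3)
V = -2553 (V = 8 - 2561 = -2553)
N = 3
w = -3 (w = -2 + (1 - 1*3)/2 = -2 + (1 - 3)/2 = -2 + (½)*(-2) = -2 - 1 = -3)
(g(22) - 78*w)/(a(48, -59) + V) = (54 - 78*(-3))/(-59 - 2553) = (54 + 234)/(-2612) = 288*(-1/2612) = -72/653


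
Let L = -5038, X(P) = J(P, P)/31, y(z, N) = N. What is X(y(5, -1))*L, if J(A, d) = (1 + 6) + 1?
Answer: -40304/31 ≈ -1300.1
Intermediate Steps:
J(A, d) = 8 (J(A, d) = 7 + 1 = 8)
X(P) = 8/31
X(y(5, -1))*L = (8/31)*(-5038) = -40304/31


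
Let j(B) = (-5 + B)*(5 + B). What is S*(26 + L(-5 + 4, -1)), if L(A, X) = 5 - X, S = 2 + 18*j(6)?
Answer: 6400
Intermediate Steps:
S = 200 (S = 2 + 18*(-25 + 6²) = 2 + 18*(-25 + 36) = 2 + 18*11 = 2 + 198 = 200)
S*(26 + L(-5 + 4, -1)) = 200*(26 + (5 - 1*(-1))) = 200*(26 + (5 + 1)) = 200*(26 + 6) = 200*32 = 6400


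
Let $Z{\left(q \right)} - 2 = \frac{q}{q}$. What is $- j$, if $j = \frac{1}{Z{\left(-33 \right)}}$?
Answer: $- \frac{1}{3} \approx -0.33333$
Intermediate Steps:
$Z{\left(q \right)} = 3$ ($Z{\left(q \right)} = 2 + \frac{q}{q} = 2 + 1 = 3$)
$j = \frac{1}{3} \approx 0.33333$
$- j = \left(-1\right) \frac{1}{3} = - \frac{1}{3}$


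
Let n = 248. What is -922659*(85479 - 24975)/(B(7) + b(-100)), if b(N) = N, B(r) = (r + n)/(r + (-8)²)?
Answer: 3963543769656/6845 ≈ 5.7904e+8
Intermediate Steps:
B(r) = (248 + r)/(64 + r) (B(r) = (r + 248)/(r + (-8)²) = (248 + r)/(r + 64) = (248 + r)/(64 + r))
-922659*(85479 - 24975)/(B(7) + b(-100)) = -922659*(85479 - 24975)/((248 + 7)/(64 + 7) - 100) = -922659*60504/(255/71 - 100) = -922659/((-6845/71*1/60504)) = -922659/(-6845/4295784) = -922659*(-4295784/6845) = 3963543769656/6845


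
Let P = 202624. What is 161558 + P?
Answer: 364182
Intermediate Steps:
161558 + P = 161558 + 202624 = 364182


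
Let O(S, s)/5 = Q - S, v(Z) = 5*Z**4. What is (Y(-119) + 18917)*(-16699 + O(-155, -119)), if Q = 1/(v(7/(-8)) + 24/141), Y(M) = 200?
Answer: -181720719473804/597003 ≈ -3.0439e+8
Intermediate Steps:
Q = 192512/597003 (Q = 1/(5*(7/(-8))**4 + 24/141) = 1/(5*(7*(-1/8))**4 + 24*(1/141)) = 1/(5*(-7/8)**4 + 8/47) = 1/(5*(2401/4096) + 8/47) = 1/(12005/4096 + 8/47) = 1/(597003/192512) = 192512/597003 ≈ 0.32246)
O(S, s) = 962560/597003 - 5*S (O(S, s) = 5*(192512/597003 - S) = 962560/597003 - 5*S)
(Y(-119) + 18917)*(-16699 + O(-155, -119)) = (200 + 18917)*(-16699 + (962560/597003 - 5*(-155))) = 19117*(-16699 + (962560/597003 + 775)) = 19117*(-16699 + 463639885/597003) = 19117*(-9505713212/597003) = -181720719473804/597003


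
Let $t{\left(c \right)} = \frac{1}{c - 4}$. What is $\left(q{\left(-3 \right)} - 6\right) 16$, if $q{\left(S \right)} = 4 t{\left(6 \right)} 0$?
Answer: $-96$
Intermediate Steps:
$t{\left(c \right)} = \frac{1}{-4 + c}$
$q{\left(S \right)} = 0$ ($q{\left(S \right)} = \frac{4}{-4 + 6} \cdot 0 = \frac{4}{2} \cdot 0 = 4 \cdot \frac{1}{2} \cdot 0 = 2 \cdot 0 = 0$)
$\left(q{\left(-3 \right)} - 6\right) 16 = \left(0 - 6\right) 16 = \left(-6\right) 16 = -96$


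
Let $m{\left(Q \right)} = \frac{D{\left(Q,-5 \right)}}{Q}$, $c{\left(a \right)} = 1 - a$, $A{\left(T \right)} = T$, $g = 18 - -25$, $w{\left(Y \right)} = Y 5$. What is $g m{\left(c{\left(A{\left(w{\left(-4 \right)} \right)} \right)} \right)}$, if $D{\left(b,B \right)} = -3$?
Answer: $- \frac{43}{7} \approx -6.1429$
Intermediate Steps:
$w{\left(Y \right)} = 5 Y$
$g = 43$ ($g = 18 + 25 = 43$)
$m{\left(Q \right)} = - \frac{3}{Q}$
$g m{\left(c{\left(A{\left(w{\left(-4 \right)} \right)} \right)} \right)} = 43 \left(- \frac{3}{1 - 5 \left(-4\right)}\right) = 43 \left(- \frac{3}{1 - -20}\right) = 43 \left(- \frac{3}{1 + 20}\right) = 43 \left(- \frac{3}{21}\right) = 43 \left(\left(-3\right) \frac{1}{21}\right) = 43 \left(- \frac{1}{7}\right) = - \frac{43}{7}$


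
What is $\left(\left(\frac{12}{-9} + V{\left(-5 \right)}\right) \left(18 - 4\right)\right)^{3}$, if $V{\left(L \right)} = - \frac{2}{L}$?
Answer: $- \frac{7529536}{3375} \approx -2231.0$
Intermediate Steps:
$\left(\left(\frac{12}{-9} + V{\left(-5 \right)}\right) \left(18 - 4\right)\right)^{3} = \left(\left(\frac{12}{-9} - \frac{2}{-5}\right) \left(18 - 4\right)\right)^{3} = \left(\left(12 \left(- \frac{1}{9}\right) - - \frac{2}{5}\right) 14\right)^{3} = \left(\left(- \frac{4}{3} + \frac{2}{5}\right) 14\right)^{3} = \left(\left(- \frac{14}{15}\right) 14\right)^{3} = \left(- \frac{196}{15}\right)^{3} = - \frac{7529536}{3375}$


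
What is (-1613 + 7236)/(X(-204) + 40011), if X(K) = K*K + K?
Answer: 5623/81423 ≈ 0.069059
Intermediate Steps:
X(K) = K + K² (X(K) = K² + K = K + K²)
(-1613 + 7236)/(X(-204) + 40011) = (-1613 + 7236)/(-204*(1 - 204) + 40011) = 5623/(-204*(-203) + 40011) = 5623/(41412 + 40011) = 5623/81423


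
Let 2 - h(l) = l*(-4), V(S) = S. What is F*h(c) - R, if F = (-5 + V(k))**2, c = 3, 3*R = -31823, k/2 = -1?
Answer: 33881/3 ≈ 11294.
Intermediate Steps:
k = -2 (k = 2*(-1) = -2)
R = -31823/3 (R = (1/3)*(-31823) = -31823/3 ≈ -10608.)
h(l) = 2 + 4*l (h(l) = 2 - l*(-4) = 2 - (-4)*l = 2 + 4*l)
F = 49 (F = (-5 - 2)**2 = (-7)**2 = 49)
F*h(c) - R = 49*(2 + 4*3) - 1*(-31823/3) = 49*(2 + 12) + 31823/3 = 49*14 + 31823/3 = 686 + 31823/3 = 33881/3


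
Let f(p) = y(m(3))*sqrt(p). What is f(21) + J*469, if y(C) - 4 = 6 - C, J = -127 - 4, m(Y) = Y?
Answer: -61439 + 7*sqrt(21) ≈ -61407.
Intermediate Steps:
J = -131
y(C) = 10 - C (y(C) = 4 + (6 - C) = 10 - C)
f(p) = 7*sqrt(p) (f(p) = (10 - 1*3)*sqrt(p) = (10 - 3)*sqrt(p) = 7*sqrt(p))
f(21) + J*469 = 7*sqrt(21) - 131*469 = 7*sqrt(21) - 61439 = -61439 + 7*sqrt(21)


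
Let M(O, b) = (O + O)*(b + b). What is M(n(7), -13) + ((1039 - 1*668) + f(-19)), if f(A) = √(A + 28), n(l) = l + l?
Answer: -354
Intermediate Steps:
n(l) = 2*l
f(A) = √(28 + A)
M(O, b) = 4*O*b (M(O, b) = (2*O)*(2*b) = 4*O*b)
M(n(7), -13) + ((1039 - 1*668) + f(-19)) = 4*(2*7)*(-13) + ((1039 - 1*668) + √(28 - 19)) = 4*14*(-13) + ((1039 - 668) + √9) = -728 + (371 + 3) = -728 + 374 = -354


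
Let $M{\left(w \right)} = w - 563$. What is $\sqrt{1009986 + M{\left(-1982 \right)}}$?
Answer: $\sqrt{1007441} \approx 1003.7$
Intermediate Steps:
$M{\left(w \right)} = -563 + w$ ($M{\left(w \right)} = w - 563 = -563 + w$)
$\sqrt{1009986 + M{\left(-1982 \right)}} = \sqrt{1009986 - 2545} = \sqrt{1007441}$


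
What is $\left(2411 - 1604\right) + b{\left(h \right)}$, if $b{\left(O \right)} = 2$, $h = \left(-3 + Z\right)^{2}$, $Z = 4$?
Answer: $809$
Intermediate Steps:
$h = 1$ ($h = \left(-3 + 4\right)^{2} = 1^{2} = 1$)
$\left(2411 - 1604\right) + b{\left(h \right)} = \left(2411 - 1604\right) + 2 = 807 + 2 = 809$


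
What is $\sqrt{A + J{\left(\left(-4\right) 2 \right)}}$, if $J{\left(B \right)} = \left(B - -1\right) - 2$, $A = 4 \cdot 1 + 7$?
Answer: $\sqrt{2} \approx 1.4142$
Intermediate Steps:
$A = 11$ ($A = 4 + 7 = 11$)
$J{\left(B \right)} = -1 + B$ ($J{\left(B \right)} = \left(B + 1\right) - 2 = \left(1 + B\right) - 2 = -1 + B$)
$\sqrt{A + J{\left(\left(-4\right) 2 \right)}} = \sqrt{11 - 9} = \sqrt{2}$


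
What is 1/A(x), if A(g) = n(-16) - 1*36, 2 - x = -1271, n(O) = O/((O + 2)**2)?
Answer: -49/1768 ≈ -0.027715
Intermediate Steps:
n(O) = O/(2 + O)**2 (n(O) = O/((2 + O)**2) = O/(2 + O)**2)
x = 1273 (x = 2 - 1*(-1271) = 2 + 1271 = 1273)
A(g) = -1768/49 (A(g) = -16/(2 - 16)**2 - 1*36 = -16/(-14)**2 - 36 = -16*1/196 - 36 = -4/49 - 36 = -1768/49)
1/A(x) = 1/(-1768/49) = -49/1768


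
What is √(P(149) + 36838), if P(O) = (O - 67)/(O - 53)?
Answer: √5304795/12 ≈ 191.93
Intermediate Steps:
P(O) = (-67 + O)/(-53 + O)
√(P(149) + 36838) = √((-67 + 149)/(-53 + 149) + 36838) = √(82/96 + 36838) = √((1/96)*82 + 36838) = √(41/48 + 36838) = √(1768265/48) = √5304795/12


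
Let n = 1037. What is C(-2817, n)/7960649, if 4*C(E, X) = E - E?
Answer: 0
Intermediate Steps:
C(E, X) = 0 (C(E, X) = (E - E)/4 = (1/4)*0 = 0)
C(-2817, n)/7960649 = 0/7960649 = 0*(1/7960649) = 0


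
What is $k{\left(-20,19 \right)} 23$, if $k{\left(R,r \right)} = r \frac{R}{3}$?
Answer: $- \frac{8740}{3} \approx -2913.3$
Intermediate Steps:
$k{\left(R,r \right)} = \frac{R r}{3}$ ($k{\left(R,r \right)} = r R \frac{1}{3} = r \frac{R}{3} = \frac{R r}{3}$)
$k{\left(-20,19 \right)} 23 = \frac{1}{3} \left(-20\right) 19 \cdot 23 = \left(- \frac{380}{3}\right) 23 = - \frac{8740}{3}$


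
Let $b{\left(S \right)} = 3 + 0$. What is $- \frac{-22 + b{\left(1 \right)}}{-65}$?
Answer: $- \frac{19}{65} \approx -0.29231$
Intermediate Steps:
$b{\left(S \right)} = 3$
$- \frac{-22 + b{\left(1 \right)}}{-65} = - \frac{-22 + 3}{-65} = - \frac{\left(-1\right) \left(-19\right)}{65} = \left(-1\right) \frac{19}{65} = - \frac{19}{65}$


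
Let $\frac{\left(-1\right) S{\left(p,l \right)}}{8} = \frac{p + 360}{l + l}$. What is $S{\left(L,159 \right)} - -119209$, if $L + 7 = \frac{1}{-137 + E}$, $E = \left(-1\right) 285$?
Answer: $\frac{1333014937}{11183} \approx 1.192 \cdot 10^{5}$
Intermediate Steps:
$E = -285$
$L = - \frac{2955}{422}$ ($L = -7 + \frac{1}{-137 - 285} = -7 + \frac{1}{-422} = -7 - \frac{1}{422} = - \frac{2955}{422} \approx -7.0024$)
$S{\left(p,l \right)} = - \frac{4 \left(360 + p\right)}{l}$ ($S{\left(p,l \right)} = - 8 \frac{p + 360}{l + l} = - 8 \frac{360 + p}{2 l} = - \frac{4 \left(360 + p\right)}{l}$)
$S{\left(L,159 \right)} - -119209 = \frac{4 \left(-360 - - \frac{2955}{422}\right)}{159} - -119209 = 4 \cdot \frac{1}{159} \left(-360 + \frac{2955}{422}\right) + 119209 = 4 \cdot \frac{1}{159} \left(- \frac{148965}{422}\right) + 119209 = - \frac{99310}{11183} + 119209 = \frac{1333014937}{11183}$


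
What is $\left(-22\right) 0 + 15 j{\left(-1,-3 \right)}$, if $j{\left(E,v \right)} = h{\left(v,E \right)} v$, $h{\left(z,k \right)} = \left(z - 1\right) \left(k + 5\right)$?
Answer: $720$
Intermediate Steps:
$h{\left(z,k \right)} = \left(-1 + z\right) \left(5 + k\right)$
$j{\left(E,v \right)} = v \left(-5 - E + 5 v + E v\right)$ ($j{\left(E,v \right)} = \left(-5 - E + 5 v + E v\right) v = v \left(-5 - E + 5 v + E v\right)$)
$\left(-22\right) 0 + 15 j{\left(-1,-3 \right)} = \left(-22\right) 0 + 15 \left(- 3 \left(-5 - -1 + 5 \left(-3\right) - -3\right)\right) = 0 + 15 \left(- 3 \left(-5 + 1 - 15 + 3\right)\right) = 0 + 15 \left(\left(-3\right) \left(-16\right)\right) = 0 + 15 \cdot 48 = 0 + 720 = 720$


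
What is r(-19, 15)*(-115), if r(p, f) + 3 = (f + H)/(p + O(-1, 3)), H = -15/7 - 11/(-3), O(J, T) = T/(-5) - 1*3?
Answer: 1018210/2373 ≈ 429.08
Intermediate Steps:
O(J, T) = -3 - T/5 (O(J, T) = T*(-1/5) - 3 = -T/5 - 3 = -3 - T/5)
H = 32/21 (H = -15*1/7 - 11*(-1/3) = -15/7 + 11/3 = 32/21 ≈ 1.5238)
r(p, f) = -3 + (32/21 + f)/(-18/5 + p) (r(p, f) = -3 + (f + 32/21)/(p + (-3 - 1/5*3)) = -3 + (32/21 + f)/(p + (-3 - 3/5)) = -3 + (32/21 + f)/(p - 18/5) = -3 + (32/21 + f)/(-18/5 + p))
r(-19, 15)*(-115) = ((1294 - 315*(-19) + 105*15)/(21*(-18 + 5*(-19))))*(-115) = ((1294 + 5985 + 1575)/(21*(-18 - 95)))*(-115) = ((1/21)*8854/(-113))*(-115) = ((1/21)*(-1/113)*8854)*(-115) = -8854/2373*(-115) = 1018210/2373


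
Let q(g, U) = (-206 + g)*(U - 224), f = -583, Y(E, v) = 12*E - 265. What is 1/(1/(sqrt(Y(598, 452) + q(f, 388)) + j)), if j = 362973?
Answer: 362973 + I*sqrt(122485) ≈ 3.6297e+5 + 349.98*I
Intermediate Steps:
Y(E, v) = -265 + 12*E
q(g, U) = (-224 + U)*(-206 + g) (q(g, U) = (-206 + g)*(-224 + U) = (-224 + U)*(-206 + g))
1/(1/(sqrt(Y(598, 452) + q(f, 388)) + j)) = 1/(1/(sqrt((-265 + 12*598) + (46144 - 224*(-583) - 206*388 + 388*(-583))) + 362973)) = 1/(1/(sqrt((-265 + 7176) + (46144 + 130592 - 79928 - 226204)) + 362973)) = 1/(1/(sqrt(6911 - 129396) + 362973)) = 1/(1/(sqrt(-122485) + 362973)) = 1/(1/(I*sqrt(122485) + 362973)) = 1/(1/(362973 + I*sqrt(122485))) = 362973 + I*sqrt(122485)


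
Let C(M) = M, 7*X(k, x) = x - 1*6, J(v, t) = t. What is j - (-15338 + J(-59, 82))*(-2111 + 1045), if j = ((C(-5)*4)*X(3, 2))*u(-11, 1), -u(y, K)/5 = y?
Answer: -113835872/7 ≈ -1.6262e+7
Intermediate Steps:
X(k, x) = -6/7 + x/7 (X(k, x) = (x - 1*6)/7 = (x - 6)/7 = (-6 + x)/7 = -6/7 + x/7)
u(y, K) = -5*y
j = 4400/7 (j = ((-5*4)*(-6/7 + (⅐)*2))*(-5*(-11)) = -20*(-6/7 + 2/7)*55 = -20*(-4/7)*55 = (80/7)*55 = 4400/7 ≈ 628.57)
j - (-15338 + J(-59, 82))*(-2111 + 1045) = 4400/7 - (-15338 + 82)*(-2111 + 1045) = 4400/7 - (-15256)*(-1066) = 4400/7 - 1*16262896 = 4400/7 - 16262896 = -113835872/7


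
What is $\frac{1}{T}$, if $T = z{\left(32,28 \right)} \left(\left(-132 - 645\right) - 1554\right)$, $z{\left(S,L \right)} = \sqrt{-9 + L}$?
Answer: $- \frac{\sqrt{19}}{44289} \approx -9.8419 \cdot 10^{-5}$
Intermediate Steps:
$T = - 2331 \sqrt{19}$ ($T = \sqrt{-9 + 28} \left(\left(-132 - 645\right) - 1554\right) = \sqrt{19} \left(-777 - 1554\right) = \sqrt{19} \left(-2331\right) = - 2331 \sqrt{19} \approx -10161.0$)
$\frac{1}{T} = \frac{1}{\left(-2331\right) \sqrt{19}} = - \frac{\sqrt{19}}{44289}$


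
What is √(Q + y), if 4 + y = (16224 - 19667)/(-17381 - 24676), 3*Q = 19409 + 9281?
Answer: 5*√75149377549/14019 ≈ 97.772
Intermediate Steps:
Q = 28690/3 (Q = (19409 + 9281)/3 = (⅓)*28690 = 28690/3 ≈ 9563.3)
y = -164785/42057 (y = -4 + (16224 - 19667)/(-17381 - 24676) = -4 - 3443/(-42057) = -4 - 3443*(-1/42057) = -4 + 3443/42057 = -164785/42057 ≈ -3.9181)
√(Q + y) = √(28690/3 - 164785/42057) = √(402040325/42057) = 5*√75149377549/14019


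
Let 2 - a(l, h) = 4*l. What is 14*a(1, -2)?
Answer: -28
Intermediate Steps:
a(l, h) = 2 - 4*l
14*a(1, -2) = 14*(2 - 4*1) = 14*(2 - 4) = 14*(-2) = -28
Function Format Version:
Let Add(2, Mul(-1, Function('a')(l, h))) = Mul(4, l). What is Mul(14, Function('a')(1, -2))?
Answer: -28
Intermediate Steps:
Function('a')(l, h) = Add(2, Mul(-4, l)) (Function('a')(l, h) = Add(2, Mul(-1, Mul(4, l))) = Add(2, Mul(-4, l)))
Mul(14, Function('a')(1, -2)) = Mul(14, Add(2, Mul(-4, 1))) = Mul(14, Add(2, -4)) = Mul(14, -2) = -28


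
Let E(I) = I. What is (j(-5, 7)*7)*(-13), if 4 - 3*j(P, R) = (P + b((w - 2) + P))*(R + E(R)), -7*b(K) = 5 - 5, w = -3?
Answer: -6734/3 ≈ -2244.7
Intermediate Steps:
b(K) = 0 (b(K) = -(5 - 5)/7 = -⅐*0 = 0)
j(P, R) = 4/3 - 2*P*R/3 (j(P, R) = 4/3 - (P + 0)*(R + R)/3 = 4/3 - P*2*R/3 = 4/3 - 2*P*R/3)
(j(-5, 7)*7)*(-13) = ((4/3 - ⅔*(-5)*7)*7)*(-13) = ((4/3 + 70/3)*7)*(-13) = ((74/3)*7)*(-13) = (518/3)*(-13) = -6734/3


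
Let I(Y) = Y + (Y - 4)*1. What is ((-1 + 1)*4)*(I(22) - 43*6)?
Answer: 0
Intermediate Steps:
I(Y) = -4 + 2*Y (I(Y) = Y + (-4 + Y)*1 = Y + (-4 + Y) = -4 + 2*Y)
((-1 + 1)*4)*(I(22) - 43*6) = ((-1 + 1)*4)*((-4 + 2*22) - 43*6) = (0*4)*((-4 + 44) - 258) = 0*(40 - 258) = 0*(-218) = 0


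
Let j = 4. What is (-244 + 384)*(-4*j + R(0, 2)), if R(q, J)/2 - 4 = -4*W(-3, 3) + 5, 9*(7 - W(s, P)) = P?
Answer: -21560/3 ≈ -7186.7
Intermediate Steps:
W(s, P) = 7 - P/9
R(q, J) = -106/3 (R(q, J) = 8 + 2*(-4*(7 - ⅑*3) + 5) = 8 + 2*(-4*(7 - ⅓) + 5) = 8 + 2*(-4*20/3 + 5) = 8 + 2*(-80/3 + 5) = 8 + 2*(-65/3) = 8 - 130/3 = -106/3)
(-244 + 384)*(-4*j + R(0, 2)) = (-244 + 384)*(-4*4 - 106/3) = 140*(-16 - 106/3) = 140*(-154/3) = -21560/3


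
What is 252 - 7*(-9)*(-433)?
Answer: -27027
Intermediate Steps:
252 - 7*(-9)*(-433) = 252 + 63*(-433) = 252 - 27279 = -27027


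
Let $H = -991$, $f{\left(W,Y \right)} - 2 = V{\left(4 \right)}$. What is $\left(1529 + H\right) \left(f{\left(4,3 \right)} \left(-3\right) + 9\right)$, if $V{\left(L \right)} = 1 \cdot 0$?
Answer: $1614$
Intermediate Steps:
$V{\left(L \right)} = 0$
$f{\left(W,Y \right)} = 2$ ($f{\left(W,Y \right)} = 2 + 0 = 2$)
$\left(1529 + H\right) \left(f{\left(4,3 \right)} \left(-3\right) + 9\right) = \left(1529 - 991\right) \left(2 \left(-3\right) + 9\right) = 538 \left(-6 + 9\right) = 538 \cdot 3 = 1614$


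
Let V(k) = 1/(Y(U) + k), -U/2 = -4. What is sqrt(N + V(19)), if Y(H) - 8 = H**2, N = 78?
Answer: sqrt(646009)/91 ≈ 8.8324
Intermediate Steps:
U = 8 (U = -2*(-4) = 8)
Y(H) = 8 + H**2
V(k) = 1/(72 + k) (V(k) = 1/((8 + 8**2) + k) = 1/((8 + 64) + k) = 1/(72 + k))
sqrt(N + V(19)) = sqrt(78 + 1/(72 + 19)) = sqrt(78 + 1/91) = sqrt(7099/91) = sqrt(646009)/91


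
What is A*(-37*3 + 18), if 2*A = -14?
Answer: 651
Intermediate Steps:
A = -7 (A = (½)*(-14) = -7)
A*(-37*3 + 18) = -7*(-37*3 + 18) = -7*(-111 + 18) = -7*(-93) = 651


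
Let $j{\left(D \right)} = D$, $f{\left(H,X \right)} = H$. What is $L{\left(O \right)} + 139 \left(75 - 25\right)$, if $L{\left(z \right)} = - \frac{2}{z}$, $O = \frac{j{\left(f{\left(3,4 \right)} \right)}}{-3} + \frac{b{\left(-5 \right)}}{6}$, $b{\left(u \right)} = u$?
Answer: $\frac{76462}{11} \approx 6951.1$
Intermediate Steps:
$O = - \frac{11}{6}$ ($O = \frac{3}{-3} - \frac{5}{6} = 3 \left(- \frac{1}{3}\right) - \frac{5}{6} = -1 - \frac{5}{6} = - \frac{11}{6} \approx -1.8333$)
$L{\left(O \right)} + 139 \left(75 - 25\right) = - \frac{2}{- \frac{11}{6}} + 139 \left(75 - 25\right) = \left(-2\right) \left(- \frac{6}{11}\right) + 139 \cdot 50 = \frac{12}{11} + 6950 = \frac{76462}{11}$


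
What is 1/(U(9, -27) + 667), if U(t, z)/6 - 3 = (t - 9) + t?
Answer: 1/739 ≈ 0.0013532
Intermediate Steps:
U(t, z) = -36 + 12*t (U(t, z) = 18 + 6*((t - 9) + t) = 18 + 6*((-9 + t) + t) = 18 + 6*(-9 + 2*t) = 18 + (-54 + 12*t) = -36 + 12*t)
1/(U(9, -27) + 667) = 1/((-36 + 12*9) + 667) = 1/((-36 + 108) + 667) = 1/(72 + 667) = 1/739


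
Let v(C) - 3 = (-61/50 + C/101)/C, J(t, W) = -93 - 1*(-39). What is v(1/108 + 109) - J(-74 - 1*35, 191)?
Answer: 27776896/487325 ≈ 56.999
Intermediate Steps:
J(t, W) = -54 (J(t, W) = -93 + 39 = -54)
v(C) = 3 + (-61/50 + C/101)/C
v(1/108 + 109) - J(-74 - 1*35, 191) = (-6161 + 15200*(1/108 + 109))/(5050*(1/108 + 109)) - 1*(-54) = (-6161 + 15200*(1/108 + 109))/(5050*(1/108 + 109)) + 54 = (-6161 + 15200*(11773/108))/(5050*(11773/108)) + 54 = (1/5050)*(108/11773)*(-6161 + 44737400/27) + 54 = (1/5050)*(108/11773)*(44571053/27) + 54 = 1461346/487325 + 54 = 27776896/487325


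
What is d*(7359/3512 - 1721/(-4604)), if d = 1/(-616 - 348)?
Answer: -9981247/3896788768 ≈ -0.0025614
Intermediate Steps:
d = -1/964 (d = 1/(-964) = -1/964 ≈ -0.0010373)
d*(7359/3512 - 1721/(-4604)) = -(7359/3512 - 1721/(-4604))/964 = -(7359*(1/3512) - 1721*(-1/4604))/964 = -(7359/3512 + 1721/4604)/964 = -1/964*9981247/4042312 = -9981247/3896788768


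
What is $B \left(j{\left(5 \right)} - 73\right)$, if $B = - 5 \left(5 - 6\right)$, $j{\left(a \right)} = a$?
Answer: $-340$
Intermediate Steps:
$B = 5$ ($B = - 5 \left(5 - 6\right) = \left(-5\right) \left(-1\right) = 5$)
$B \left(j{\left(5 \right)} - 73\right) = 5 \left(5 - 73\right) = 5 \left(-68\right) = -340$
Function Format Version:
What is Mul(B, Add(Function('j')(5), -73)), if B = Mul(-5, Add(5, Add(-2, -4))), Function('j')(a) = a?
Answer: -340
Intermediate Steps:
B = 5 (B = Mul(-5, Add(5, -6)) = Mul(-5, -1) = 5)
Mul(B, Add(Function('j')(5), -73)) = Mul(5, Add(5, -73)) = Mul(5, -68) = -340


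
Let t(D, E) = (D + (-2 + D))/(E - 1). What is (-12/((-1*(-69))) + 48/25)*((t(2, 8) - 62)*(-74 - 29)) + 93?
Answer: 45048309/4025 ≈ 11192.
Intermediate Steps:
t(D, E) = (-2 + 2*D)/(-1 + E)
(-12/((-1*(-69))) + 48/25)*((t(2, 8) - 62)*(-74 - 29)) + 93 = (-12/((-1*(-69))) + 48/25)*((2*(-1 + 2)/(-1 + 8) - 62)*(-74 - 29)) + 93 = (-12/69 + 48*(1/25))*((2*1/7 - 62)*(-103)) + 93 = (-12*1/69 + 48/25)*((2*(1/7)*1 - 62)*(-103)) + 93 = (-4/23 + 48/25)*((2/7 - 62)*(-103)) + 93 = 1004*(-432/7*(-103))/575 + 93 = (1004/575)*(44496/7) + 93 = 44673984/4025 + 93 = 45048309/4025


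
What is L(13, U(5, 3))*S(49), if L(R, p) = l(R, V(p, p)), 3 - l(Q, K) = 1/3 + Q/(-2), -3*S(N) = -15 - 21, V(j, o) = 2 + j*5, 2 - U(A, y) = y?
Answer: 110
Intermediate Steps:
U(A, y) = 2 - y
V(j, o) = 2 + 5*j
S(N) = 12 (S(N) = -(-15 - 21)/3 = -⅓*(-36) = 12)
l(Q, K) = 8/3 + Q/2 (l(Q, K) = 3 - (1/3 + Q/(-2)) = 3 - (1*(⅓) + Q*(-½)) = 3 - (⅓ - Q/2) = 3 + (-⅓ + Q/2) = 8/3 + Q/2)
L(R, p) = 8/3 + R/2
L(13, U(5, 3))*S(49) = (8/3 + (½)*13)*12 = (8/3 + 13/2)*12 = (55/6)*12 = 110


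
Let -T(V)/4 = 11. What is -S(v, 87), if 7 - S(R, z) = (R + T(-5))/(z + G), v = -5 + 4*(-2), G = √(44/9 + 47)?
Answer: -518209/67654 + 171*√467/67654 ≈ -7.6051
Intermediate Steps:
T(V) = -44 (T(V) = -4*11 = -44)
G = √467/3 (G = √(44*(⅑) + 47) = √(44/9 + 47) = √(467/9) = √467/3 ≈ 7.2034)
v = -13 (v = -5 - 8 = -13)
S(R, z) = 7 - (-44 + R)/(z + √467/3) (S(R, z) = 7 - (R - 44)/(z + √467/3) = 7 - (-44 + R)/(z + √467/3))
-S(v, 87) = -(132 - 3*(-13) + 7*√467 + 21*87)/(√467 + 3*87) = -(132 + 39 + 7*√467 + 1827)/(√467 + 261) = -(1998 + 7*√467)/(261 + √467)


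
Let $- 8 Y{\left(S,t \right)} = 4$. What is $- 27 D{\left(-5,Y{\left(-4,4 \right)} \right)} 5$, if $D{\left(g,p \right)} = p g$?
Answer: $- \frac{675}{2} \approx -337.5$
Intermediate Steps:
$Y{\left(S,t \right)} = - \frac{1}{2}$ ($Y{\left(S,t \right)} = \left(- \frac{1}{8}\right) 4 = - \frac{1}{2}$)
$D{\left(g,p \right)} = g p$
$- 27 D{\left(-5,Y{\left(-4,4 \right)} \right)} 5 = - 27 \left(\left(-5\right) \left(- \frac{1}{2}\right)\right) 5 = \left(-27\right) \frac{5}{2} \cdot 5 = \left(- \frac{135}{2}\right) 5 = - \frac{675}{2}$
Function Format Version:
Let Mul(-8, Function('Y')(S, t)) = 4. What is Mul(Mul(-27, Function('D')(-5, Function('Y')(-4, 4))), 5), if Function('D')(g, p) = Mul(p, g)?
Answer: Rational(-675, 2) ≈ -337.50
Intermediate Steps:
Function('Y')(S, t) = Rational(-1, 2) (Function('Y')(S, t) = Mul(Rational(-1, 8), 4) = Rational(-1, 2))
Function('D')(g, p) = Mul(g, p)
Mul(Mul(-27, Function('D')(-5, Function('Y')(-4, 4))), 5) = Mul(Mul(-27, Mul(-5, Rational(-1, 2))), 5) = Mul(Mul(-27, Rational(5, 2)), 5) = Mul(Rational(-135, 2), 5) = Rational(-675, 2)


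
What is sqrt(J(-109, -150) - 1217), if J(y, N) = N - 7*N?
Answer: I*sqrt(317) ≈ 17.805*I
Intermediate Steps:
J(y, N) = -6*N
sqrt(J(-109, -150) - 1217) = sqrt(-6*(-150) - 1217) = sqrt(900 - 1217) = sqrt(-317) = I*sqrt(317)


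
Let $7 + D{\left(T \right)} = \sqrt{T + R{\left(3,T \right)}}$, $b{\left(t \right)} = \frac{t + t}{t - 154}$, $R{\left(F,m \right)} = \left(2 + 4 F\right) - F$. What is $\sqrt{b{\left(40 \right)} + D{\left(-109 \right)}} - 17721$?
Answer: $-17721 + \frac{\sqrt{-25023 + 22743 i \sqrt{2}}}{57} \approx -17719.0 + 3.1815 i$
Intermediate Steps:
$R{\left(F,m \right)} = 2 + 3 F$
$b{\left(t \right)} = \frac{2 t}{-154 + t}$
$D{\left(T \right)} = -7 + \sqrt{11 + T}$ ($D{\left(T \right)} = -7 + \sqrt{T + \left(2 + 3 \cdot 3\right)} = -7 + \sqrt{T + \left(2 + 9\right)} = -7 + \sqrt{T + 11} = -7 + \sqrt{11 + T}$)
$\sqrt{b{\left(40 \right)} + D{\left(-109 \right)}} - 17721 = \sqrt{2 \cdot 40 \frac{1}{-154 + 40} - \left(7 - \sqrt{11 - 109}\right)} - 17721 = \sqrt{2 \cdot 40 \frac{1}{-114} - \left(7 - \sqrt{-98}\right)} - 17721 = \sqrt{2 \cdot 40 \left(- \frac{1}{114}\right) - \left(7 - 7 i \sqrt{2}\right)} - 17721 = \sqrt{- \frac{40}{57} - \left(7 - 7 i \sqrt{2}\right)} - 17721 = \sqrt{- \frac{439}{57} + 7 i \sqrt{2}} - 17721 = -17721 + \sqrt{- \frac{439}{57} + 7 i \sqrt{2}}$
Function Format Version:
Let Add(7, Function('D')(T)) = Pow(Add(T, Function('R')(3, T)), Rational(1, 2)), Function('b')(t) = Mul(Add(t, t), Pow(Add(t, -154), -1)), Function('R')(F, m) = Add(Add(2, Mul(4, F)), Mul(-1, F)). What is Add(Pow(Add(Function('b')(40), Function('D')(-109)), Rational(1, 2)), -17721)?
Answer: Add(-17721, Mul(Rational(1, 57), Pow(Add(-25023, Mul(22743, I, Pow(2, Rational(1, 2)))), Rational(1, 2)))) ≈ Add(-17719., Mul(3.1815, I))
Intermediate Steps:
Function('R')(F, m) = Add(2, Mul(3, F))
Function('b')(t) = Mul(2, t, Pow(Add(-154, t), -1)) (Function('b')(t) = Mul(Mul(2, t), Pow(Add(-154, t), -1)) = Mul(2, t, Pow(Add(-154, t), -1)))
Function('D')(T) = Add(-7, Pow(Add(11, T), Rational(1, 2))) (Function('D')(T) = Add(-7, Pow(Add(T, Add(2, Mul(3, 3))), Rational(1, 2))) = Add(-7, Pow(Add(T, Add(2, 9)), Rational(1, 2))) = Add(-7, Pow(Add(T, 11), Rational(1, 2))) = Add(-7, Pow(Add(11, T), Rational(1, 2))))
Add(Pow(Add(Function('b')(40), Function('D')(-109)), Rational(1, 2)), -17721) = Add(Pow(Add(Mul(2, 40, Pow(Add(-154, 40), -1)), Add(-7, Pow(Add(11, -109), Rational(1, 2)))), Rational(1, 2)), -17721) = Add(Pow(Add(Mul(2, 40, Pow(-114, -1)), Add(-7, Pow(-98, Rational(1, 2)))), Rational(1, 2)), -17721) = Add(Pow(Add(Mul(2, 40, Rational(-1, 114)), Add(-7, Mul(7, I, Pow(2, Rational(1, 2))))), Rational(1, 2)), -17721) = Add(Pow(Add(Rational(-40, 57), Add(-7, Mul(7, I, Pow(2, Rational(1, 2))))), Rational(1, 2)), -17721) = Add(Pow(Add(Rational(-439, 57), Mul(7, I, Pow(2, Rational(1, 2)))), Rational(1, 2)), -17721) = Add(-17721, Pow(Add(Rational(-439, 57), Mul(7, I, Pow(2, Rational(1, 2)))), Rational(1, 2)))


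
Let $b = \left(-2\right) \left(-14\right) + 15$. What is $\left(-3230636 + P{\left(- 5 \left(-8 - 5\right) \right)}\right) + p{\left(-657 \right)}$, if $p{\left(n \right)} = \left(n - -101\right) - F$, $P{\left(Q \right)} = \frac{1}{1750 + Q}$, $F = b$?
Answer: $- \frac{5864691524}{1815} \approx -3.2312 \cdot 10^{6}$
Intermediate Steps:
$b = 43$ ($b = 28 + 15 = 43$)
$F = 43$
$p{\left(n \right)} = 58 + n$ ($p{\left(n \right)} = \left(n - -101\right) - 43 = \left(n + 101\right) - 43 = \left(101 + n\right) - 43 = 58 + n$)
$\left(-3230636 + P{\left(- 5 \left(-8 - 5\right) \right)}\right) + p{\left(-657 \right)} = \left(-3230636 + \frac{1}{1750 - 5 \left(-8 - 5\right)}\right) + \left(58 - 657\right) = \left(-3230636 + \frac{1}{1750 - -65}\right) - 599 = \left(-3230636 + \frac{1}{1750 + 65}\right) - 599 = \left(-3230636 + \frac{1}{1815}\right) - 599 = - \frac{5863604339}{1815} - 599 = - \frac{5864691524}{1815}$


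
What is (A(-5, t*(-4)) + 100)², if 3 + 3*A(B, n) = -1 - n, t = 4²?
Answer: 14400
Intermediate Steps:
t = 16
A(B, n) = -4/3 - n/3 (A(B, n) = -1 + (-1 - n)/3 = -1 + (-⅓ - n/3) = -4/3 - n/3)
(A(-5, t*(-4)) + 100)² = ((-4/3 - 16*(-4)/3) + 100)² = ((-4/3 - ⅓*(-64)) + 100)² = ((-4/3 + 64/3) + 100)² = (20 + 100)² = 120² = 14400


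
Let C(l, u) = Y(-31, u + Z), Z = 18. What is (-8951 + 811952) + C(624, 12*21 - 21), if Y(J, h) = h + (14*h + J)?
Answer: 806705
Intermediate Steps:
Y(J, h) = J + 15*h (Y(J, h) = h + (J + 14*h) = J + 15*h)
C(l, u) = 239 + 15*u (C(l, u) = -31 + 15*(u + 18) = -31 + 15*(18 + u) = -31 + (270 + 15*u) = 239 + 15*u)
(-8951 + 811952) + C(624, 12*21 - 21) = (-8951 + 811952) + (239 + 15*(12*21 - 21)) = 803001 + (239 + 15*(252 - 21)) = 803001 + (239 + 15*231) = 803001 + (239 + 3465) = 803001 + 3704 = 806705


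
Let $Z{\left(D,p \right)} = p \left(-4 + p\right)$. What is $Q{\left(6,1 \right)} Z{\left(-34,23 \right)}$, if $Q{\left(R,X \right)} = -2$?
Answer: $-874$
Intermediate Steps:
$Q{\left(6,1 \right)} Z{\left(-34,23 \right)} = - 2 \cdot 23 \left(-4 + 23\right) = - 2 \cdot 23 \cdot 19 = \left(-2\right) 437 = -874$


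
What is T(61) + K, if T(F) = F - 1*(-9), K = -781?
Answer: -711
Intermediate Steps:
T(F) = 9 + F (T(F) = F + 9 = 9 + F)
T(61) + K = (9 + 61) - 781 = 70 - 781 = -711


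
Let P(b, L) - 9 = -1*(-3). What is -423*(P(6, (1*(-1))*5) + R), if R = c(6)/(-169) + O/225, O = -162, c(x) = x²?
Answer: -19778634/4225 ≈ -4681.3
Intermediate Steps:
P(b, L) = 12 (P(b, L) = 9 - 1*(-3) = 9 + 3 = 12)
R = -3942/4225 (R = 6²/(-169) - 162/225 = 36*(-1/169) - 162*1/225 = -36/169 - 18/25 = -3942/4225 ≈ -0.93302)
-423*(P(6, (1*(-1))*5) + R) = -423*(12 - 3942/4225) = -423*46758/4225 = -19778634/4225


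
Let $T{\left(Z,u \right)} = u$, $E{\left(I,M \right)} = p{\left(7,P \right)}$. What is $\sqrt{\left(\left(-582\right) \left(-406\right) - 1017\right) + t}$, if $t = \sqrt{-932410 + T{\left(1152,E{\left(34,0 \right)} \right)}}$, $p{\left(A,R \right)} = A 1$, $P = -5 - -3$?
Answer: $\sqrt{235275 + i \sqrt{932403}} \approx 485.05 + 0.9954 i$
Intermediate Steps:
$P = -2$ ($P = -5 + 3 = -2$)
$p{\left(A,R \right)} = A$
$E{\left(I,M \right)} = 7$
$t = i \sqrt{932403}$ ($t = \sqrt{-932410 + 7} = \sqrt{-932403} = i \sqrt{932403} \approx 965.61 i$)
$\sqrt{\left(\left(-582\right) \left(-406\right) - 1017\right) + t} = \sqrt{\left(\left(-582\right) \left(-406\right) - 1017\right) + i \sqrt{932403}} = \sqrt{\left(236292 - 1017\right) + i \sqrt{932403}} = \sqrt{235275 + i \sqrt{932403}}$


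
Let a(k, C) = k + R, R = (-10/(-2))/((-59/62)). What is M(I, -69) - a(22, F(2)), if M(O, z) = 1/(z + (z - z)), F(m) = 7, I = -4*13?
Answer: -68231/4071 ≈ -16.760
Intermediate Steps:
I = -52
M(O, z) = 1/z (M(O, z) = 1/(z + 0) = 1/z)
R = -310/59 (R = (-10*(-½))/((-59*1/62)) = 5/(-59/62) = 5*(-62/59) = -310/59 ≈ -5.2542)
a(k, C) = -310/59 + k (a(k, C) = k - 310/59 = -310/59 + k)
M(I, -69) - a(22, F(2)) = 1/(-69) - (-310/59 + 22) = -1/69 - 1*988/59 = -1/69 - 988/59 = -68231/4071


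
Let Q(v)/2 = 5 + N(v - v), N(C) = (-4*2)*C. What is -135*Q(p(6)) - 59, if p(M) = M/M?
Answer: -1409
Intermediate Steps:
p(M) = 1
N(C) = -8*C
Q(v) = 10 (Q(v) = 2*(5 - 8*(v - v)) = 2*(5 - 8*0) = 2*(5 + 0) = 2*5 = 10)
-135*Q(p(6)) - 59 = -135*10 - 59 = -1350 - 59 = -1409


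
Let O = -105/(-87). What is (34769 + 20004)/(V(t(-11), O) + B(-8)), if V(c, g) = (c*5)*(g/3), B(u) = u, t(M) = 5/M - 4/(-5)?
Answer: -52417761/6991 ≈ -7497.9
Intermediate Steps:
O = 35/29 (O = -105*(-1/87) = 35/29 ≈ 1.2069)
t(M) = ⅘ + 5/M (t(M) = 5/M - 4*(-⅕) = 5/M + ⅘ = ⅘ + 5/M)
V(c, g) = 5*c*g/3 (V(c, g) = (5*c)*(g*(⅓)) = (5*c)*(g/3) = 5*c*g/3)
(34769 + 20004)/(V(t(-11), O) + B(-8)) = (34769 + 20004)/((5/3)*(⅘ + 5/(-11))*(35/29) - 8) = 54773/((5/3)*(⅘ + 5*(-1/11))*(35/29) - 8) = 54773/((5/3)*(⅘ - 5/11)*(35/29) - 8) = 54773/((5/3)*(19/55)*(35/29) - 8) = 54773/(665/957 - 8) = 54773/(-6991/957) = 54773*(-957/6991) = -52417761/6991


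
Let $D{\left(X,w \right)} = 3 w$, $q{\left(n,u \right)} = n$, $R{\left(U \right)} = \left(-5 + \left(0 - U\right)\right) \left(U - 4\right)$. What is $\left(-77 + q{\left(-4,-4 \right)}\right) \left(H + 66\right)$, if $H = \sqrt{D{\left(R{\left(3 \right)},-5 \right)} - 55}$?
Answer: $-5346 - 81 i \sqrt{70} \approx -5346.0 - 677.69 i$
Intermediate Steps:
$R{\left(U \right)} = \left(-5 - U\right) \left(-4 + U\right)$
$H = i \sqrt{70}$ ($H = \sqrt{3 \left(-5\right) - 55} = \sqrt{-15 - 55} = \sqrt{-70} = i \sqrt{70} \approx 8.3666 i$)
$\left(-77 + q{\left(-4,-4 \right)}\right) \left(H + 66\right) = \left(-77 - 4\right) \left(i \sqrt{70} + 66\right) = - 81 \left(66 + i \sqrt{70}\right) = -5346 - 81 i \sqrt{70}$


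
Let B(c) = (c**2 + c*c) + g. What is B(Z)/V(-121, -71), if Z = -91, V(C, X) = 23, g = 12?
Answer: 16574/23 ≈ 720.61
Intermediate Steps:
B(c) = 12 + 2*c**2 (B(c) = (c**2 + c*c) + 12 = (c**2 + c**2) + 12 = 2*c**2 + 12 = 12 + 2*c**2)
B(Z)/V(-121, -71) = (12 + 2*(-91)**2)/23 = (12 + 2*8281)*(1/23) = (12 + 16562)*(1/23) = 16574*(1/23) = 16574/23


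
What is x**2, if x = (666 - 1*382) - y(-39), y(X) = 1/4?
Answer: 1288225/16 ≈ 80514.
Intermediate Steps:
y(X) = 1/4
x = 1135/4 (x = (666 - 1*382) - 1*1/4 = (666 - 382) - 1/4 = 284 - 1/4 = 1135/4 ≈ 283.75)
x**2 = (1135/4)**2 = 1288225/16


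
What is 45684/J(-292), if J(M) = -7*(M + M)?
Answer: 11421/1022 ≈ 11.175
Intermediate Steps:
J(M) = -14*M
45684/J(-292) = 45684/((-14*(-292))) = 45684/4088 = 45684*(1/4088) = 11421/1022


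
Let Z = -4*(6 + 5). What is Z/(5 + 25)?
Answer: -22/15 ≈ -1.4667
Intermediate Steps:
Z = -44 (Z = -4*11 = -44)
Z/(5 + 25) = -44/(5 + 25) = -44/30 = (1/30)*(-44) = -22/15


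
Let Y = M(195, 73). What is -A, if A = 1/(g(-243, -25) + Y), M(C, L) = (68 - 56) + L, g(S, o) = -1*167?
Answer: 1/82 ≈ 0.012195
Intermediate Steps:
g(S, o) = -167
M(C, L) = 12 + L
Y = 85 (Y = 12 + 73 = 85)
A = -1/82 (A = 1/(-167 + 85) = 1/(-82) = -1/82 ≈ -0.012195)
-A = -1*(-1/82) = 1/82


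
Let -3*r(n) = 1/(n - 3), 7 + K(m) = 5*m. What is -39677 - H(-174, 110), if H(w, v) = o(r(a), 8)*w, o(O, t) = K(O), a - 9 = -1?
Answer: -40953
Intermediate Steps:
a = 8 (a = 9 - 1 = 8)
K(m) = -7 + 5*m
r(n) = -1/(3*(-3 + n)) (r(n) = -1/(3*(n - 3)) = -1/(3*(-3 + n)))
o(O, t) = -7 + 5*O
H(w, v) = -22*w/3 (H(w, v) = (-7 + 5*(-1/(-9 + 3*8)))*w = (-7 + 5*(-1/(-9 + 24)))*w = (-7 + 5*(-1/15))*w = (-7 - ⅓)*w = -22*w/3)
-39677 - H(-174, 110) = -39677 - (-22)*(-174)/3 = -39677 - 1*1276 = -39677 - 1276 = -40953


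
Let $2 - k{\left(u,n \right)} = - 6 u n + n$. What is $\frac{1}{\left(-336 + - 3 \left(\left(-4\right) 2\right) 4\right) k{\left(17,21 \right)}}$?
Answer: $- \frac{1}{509520} \approx -1.9626 \cdot 10^{-6}$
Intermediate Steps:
$k{\left(u,n \right)} = 2 - n + 6 n u$ ($k{\left(u,n \right)} = 2 - \left(- 6 u n + n\right) = 2 - \left(- 6 n u + n\right) = 2 - \left(n - 6 n u\right) = 2 + \left(- n + 6 n u\right) = 2 - n + 6 n u$)
$\frac{1}{\left(-336 + - 3 \left(\left(-4\right) 2\right) 4\right) k{\left(17,21 \right)}} = \frac{1}{\left(-336 + - 3 \left(\left(-4\right) 2\right) 4\right) \left(2 - 21 + 6 \cdot 21 \cdot 17\right)} = \frac{1}{\left(-336 + \left(-3\right) \left(-8\right) 4\right) \left(2 - 21 + 2142\right)} = \frac{1}{\left(-336 + 24 \cdot 4\right) 2123} = \frac{1}{\left(-336 + 96\right) 2123} = \frac{1}{\left(-240\right) 2123} = \frac{1}{-509520} = - \frac{1}{509520}$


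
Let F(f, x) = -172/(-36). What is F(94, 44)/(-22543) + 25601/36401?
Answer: 5192544844/7385289687 ≈ 0.70309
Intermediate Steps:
F(f, x) = 43/9 (F(f, x) = -172*(-1/36) = 43/9)
F(94, 44)/(-22543) + 25601/36401 = (43/9)/(-22543) + 25601/36401 = (43/9)*(-1/22543) + 25601*(1/36401) = -43/202887 + 25601/36401 = 5192544844/7385289687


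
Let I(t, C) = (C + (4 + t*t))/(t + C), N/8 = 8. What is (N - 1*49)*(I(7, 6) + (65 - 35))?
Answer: 6735/13 ≈ 518.08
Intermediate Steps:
N = 64 (N = 8*8 = 64)
I(t, C) = (4 + C + t²)/(C + t) (I(t, C) = (C + (4 + t²))/(C + t) = (4 + C + t²)/(C + t))
(N - 1*49)*(I(7, 6) + (65 - 35)) = (64 - 1*49)*((4 + 6 + 7²)/(6 + 7) + (65 - 35)) = (64 - 49)*((4 + 6 + 49)/13 + 30) = 15*((1/13)*59 + 30) = 15*(59/13 + 30) = 15*(449/13) = 6735/13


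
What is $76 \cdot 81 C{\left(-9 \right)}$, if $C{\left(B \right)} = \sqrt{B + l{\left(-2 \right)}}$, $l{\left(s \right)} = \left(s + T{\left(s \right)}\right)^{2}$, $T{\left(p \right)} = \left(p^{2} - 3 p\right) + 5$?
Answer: $24624 \sqrt{10} \approx 77868.0$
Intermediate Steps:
$T{\left(p \right)} = 5 + p^{2} - 3 p$
$l{\left(s \right)} = \left(5 + s^{2} - 2 s\right)^{2}$ ($l{\left(s \right)} = \left(s + \left(5 + s^{2} - 3 s\right)\right)^{2} = \left(5 + s^{2} - 2 s\right)^{2}$)
$C{\left(B \right)} = \sqrt{169 + B}$ ($C{\left(B \right)} = \sqrt{B + \left(5 + \left(-2\right)^{2} - -4\right)^{2}} = \sqrt{B + \left(5 + 4 + 4\right)^{2}} = \sqrt{B + 13^{2}} = \sqrt{B + 169} = \sqrt{169 + B}$)
$76 \cdot 81 C{\left(-9 \right)} = 76 \cdot 81 \sqrt{169 - 9} = 6156 \sqrt{160} = 6156 \cdot 4 \sqrt{10} = 24624 \sqrt{10}$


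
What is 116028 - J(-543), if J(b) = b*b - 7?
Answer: -178814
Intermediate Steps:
J(b) = -7 + b**2 (J(b) = b**2 - 7 = -7 + b**2)
116028 - J(-543) = 116028 - (-7 + (-543)**2) = 116028 - (-7 + 294849) = 116028 - 1*294842 = 116028 - 294842 = -178814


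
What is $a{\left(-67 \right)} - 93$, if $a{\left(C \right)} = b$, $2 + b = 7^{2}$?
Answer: $-46$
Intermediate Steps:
$b = 47$ ($b = -2 + 7^{2} = -2 + 49 = 47$)
$a{\left(C \right)} = 47$
$a{\left(-67 \right)} - 93 = 47 - 93 = -46$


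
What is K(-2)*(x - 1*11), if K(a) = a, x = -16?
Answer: 54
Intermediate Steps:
K(-2)*(x - 1*11) = -2*(-16 - 1*11) = -2*(-16 - 11) = -2*(-27) = 54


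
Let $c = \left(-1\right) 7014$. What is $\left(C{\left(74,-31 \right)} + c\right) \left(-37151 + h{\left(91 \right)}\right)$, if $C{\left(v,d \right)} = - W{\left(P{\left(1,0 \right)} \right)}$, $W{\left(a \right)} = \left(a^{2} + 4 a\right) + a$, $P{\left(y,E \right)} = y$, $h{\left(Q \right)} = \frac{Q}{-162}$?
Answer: $\frac{782411890}{3} \approx 2.608 \cdot 10^{8}$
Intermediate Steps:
$h{\left(Q \right)} = - \frac{Q}{162}$ ($h{\left(Q \right)} = Q \left(- \frac{1}{162}\right) = - \frac{Q}{162}$)
$c = -7014$
$W{\left(a \right)} = a^{2} + 5 a$
$C{\left(v,d \right)} = -6$ ($C{\left(v,d \right)} = - 1 \left(5 + 1\right) = - 1 \cdot 6 = \left(-1\right) 6 = -6$)
$\left(C{\left(74,-31 \right)} + c\right) \left(-37151 + h{\left(91 \right)}\right) = \left(-6 - 7014\right) \left(-37151 - \frac{91}{162}\right) = - 7020 \left(-37151 - \frac{91}{162}\right) = \left(-7020\right) \left(- \frac{6018553}{162}\right) = \frac{782411890}{3}$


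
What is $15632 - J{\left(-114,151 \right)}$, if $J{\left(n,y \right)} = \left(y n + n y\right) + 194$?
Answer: $49866$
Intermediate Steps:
$J{\left(n,y \right)} = 194 + 2 n y$ ($J{\left(n,y \right)} = \left(n y + n y\right) + 194 = 2 n y + 194 = 194 + 2 n y$)
$15632 - J{\left(-114,151 \right)} = 15632 - \left(194 + 2 \left(-114\right) 151\right) = 15632 - \left(194 - 34428\right) = 15632 - -34234 = 15632 + 34234 = 49866$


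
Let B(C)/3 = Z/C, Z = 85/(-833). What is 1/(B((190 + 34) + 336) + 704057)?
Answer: 5488/3863864813 ≈ 1.4203e-6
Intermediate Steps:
Z = -5/49 (Z = 85*(-1/833) = -5/49 ≈ -0.10204)
B(C) = -15/(49*C) (B(C) = 3*(-5/(49*C)) = -15/(49*C))
1/(B((190 + 34) + 336) + 704057) = 1/(-15/(49*((190 + 34) + 336)) + 704057) = 1/(-15/(49*(224 + 336)) + 704057) = 1/(-15/49/560 + 704057) = 1/(-15/49*1/560 + 704057) = 1/(-3/5488 + 704057) = 1/(3863864813/5488) = 5488/3863864813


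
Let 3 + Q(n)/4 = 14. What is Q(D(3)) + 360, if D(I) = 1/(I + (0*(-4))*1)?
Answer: 404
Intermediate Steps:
D(I) = 1/I (D(I) = 1/(I + 0*1) = 1/(I + 0) = 1/I)
Q(n) = 44 (Q(n) = -12 + 4*14 = -12 + 56 = 44)
Q(D(3)) + 360 = 44 + 360 = 404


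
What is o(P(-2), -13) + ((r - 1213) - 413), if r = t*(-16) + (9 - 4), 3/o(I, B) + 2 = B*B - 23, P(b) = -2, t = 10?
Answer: -85487/48 ≈ -1781.0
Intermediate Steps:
o(I, B) = 3/(-25 + B²) (o(I, B) = 3/(-2 + (B*B - 23)) = 3/(-2 + (B² - 23)) = 3/(-2 + (-23 + B²)) = 3/(-25 + B²))
r = -155 (r = 10*(-16) + (9 - 4) = -160 + 5 = -155)
o(P(-2), -13) + ((r - 1213) - 413) = 3/(-25 + (-13)²) + ((-155 - 1213) - 413) = 3/(-25 + 169) + (-1368 - 413) = 3/144 - 1781 = 3*(1/144) - 1781 = 1/48 - 1781 = -85487/48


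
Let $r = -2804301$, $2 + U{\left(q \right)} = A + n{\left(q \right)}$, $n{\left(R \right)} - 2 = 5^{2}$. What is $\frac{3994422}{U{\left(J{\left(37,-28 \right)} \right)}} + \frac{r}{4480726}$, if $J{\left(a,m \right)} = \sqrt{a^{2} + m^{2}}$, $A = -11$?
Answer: $\frac{8948935625079}{31365082} \approx 2.8532 \cdot 10^{5}$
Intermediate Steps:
$n{\left(R \right)} = 27$ ($n{\left(R \right)} = 2 + 5^{2} = 2 + 25 = 27$)
$U{\left(q \right)} = 14$ ($U{\left(q \right)} = -2 + \left(-11 + 27\right) = -2 + 16 = 14$)
$\frac{3994422}{U{\left(J{\left(37,-28 \right)} \right)}} + \frac{r}{4480726} = \frac{3994422}{14} - \frac{2804301}{4480726} = 3994422 \cdot \frac{1}{14} - \frac{2804301}{4480726} = \frac{1997211}{7} - \frac{2804301}{4480726} = \frac{8948935625079}{31365082}$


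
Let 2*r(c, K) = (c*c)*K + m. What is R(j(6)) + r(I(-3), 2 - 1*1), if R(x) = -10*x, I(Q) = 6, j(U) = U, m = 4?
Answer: -40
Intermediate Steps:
r(c, K) = 2 + K*c²/2 (r(c, K) = ((c*c)*K + 4)/2 = (c²*K + 4)/2 = (K*c² + 4)/2 = (4 + K*c²)/2 = 2 + K*c²/2)
R(j(6)) + r(I(-3), 2 - 1*1) = -10*6 + (2 + (½)*(2 - 1*1)*6²) = -60 + (2 + (½)*(2 - 1)*36) = -60 + (2 + (½)*1*36) = -60 + (2 + 18) = -60 + 20 = -40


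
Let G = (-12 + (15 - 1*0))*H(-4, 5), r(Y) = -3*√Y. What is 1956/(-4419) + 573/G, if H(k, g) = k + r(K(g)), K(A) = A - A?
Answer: -283951/5892 ≈ -48.193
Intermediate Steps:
K(A) = 0
H(k, g) = k (H(k, g) = k - 3*√0 = k - 3*0 = k + 0 = k)
G = -12 (G = (-12 + (15 - 1*0))*(-4) = (-12 + (15 + 0))*(-4) = (-12 + 15)*(-4) = 3*(-4) = -12)
1956/(-4419) + 573/G = 1956/(-4419) + 573/(-12) = 1956*(-1/4419) + 573*(-1/12) = -652/1473 - 191/4 = -283951/5892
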